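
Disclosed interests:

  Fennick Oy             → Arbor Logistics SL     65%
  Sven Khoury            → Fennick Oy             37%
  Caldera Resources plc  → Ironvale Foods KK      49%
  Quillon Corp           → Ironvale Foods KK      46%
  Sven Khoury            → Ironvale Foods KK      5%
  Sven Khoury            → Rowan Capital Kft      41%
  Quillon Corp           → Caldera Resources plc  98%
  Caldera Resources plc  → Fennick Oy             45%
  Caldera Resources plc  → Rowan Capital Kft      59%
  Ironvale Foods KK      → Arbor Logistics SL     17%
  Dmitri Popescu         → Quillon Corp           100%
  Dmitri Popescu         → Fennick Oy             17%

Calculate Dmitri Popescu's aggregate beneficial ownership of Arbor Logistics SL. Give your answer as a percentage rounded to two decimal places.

Dmitri reaches Arbor along 4 paths.
Via Quillon → Caldera → Fennick: 100% × 98% × 45% × 65% = 28.665%.
Via Fennick: 17% × 65% = 11.05%.
Via Quillon → Ironvale: 100% × 46% × 17% = 7.82%.
Via Quillon → Caldera → Ironvale: 100% × 98% × 49% × 17% = 8.1634%.
Total: 28.665% + 11.05% + 7.82% + 8.1634% = 55.6984%.
Rounded: 55.70%.

55.70%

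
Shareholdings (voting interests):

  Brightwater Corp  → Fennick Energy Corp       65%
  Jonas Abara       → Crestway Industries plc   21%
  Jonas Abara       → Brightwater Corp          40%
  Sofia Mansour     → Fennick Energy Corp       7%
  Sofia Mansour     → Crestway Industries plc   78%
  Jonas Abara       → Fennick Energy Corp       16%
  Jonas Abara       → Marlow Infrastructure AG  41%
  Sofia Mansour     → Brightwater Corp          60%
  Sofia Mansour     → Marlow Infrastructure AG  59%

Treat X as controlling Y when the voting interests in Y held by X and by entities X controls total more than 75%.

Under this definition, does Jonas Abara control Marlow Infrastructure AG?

Jonas's largest direct stake is 41% in Marlow, which does not meet the threshold, so Jonas controls no company.
In Marlow, Jonas's side holds only 41%, not > 75%.
So Jonas does not control Marlow.

No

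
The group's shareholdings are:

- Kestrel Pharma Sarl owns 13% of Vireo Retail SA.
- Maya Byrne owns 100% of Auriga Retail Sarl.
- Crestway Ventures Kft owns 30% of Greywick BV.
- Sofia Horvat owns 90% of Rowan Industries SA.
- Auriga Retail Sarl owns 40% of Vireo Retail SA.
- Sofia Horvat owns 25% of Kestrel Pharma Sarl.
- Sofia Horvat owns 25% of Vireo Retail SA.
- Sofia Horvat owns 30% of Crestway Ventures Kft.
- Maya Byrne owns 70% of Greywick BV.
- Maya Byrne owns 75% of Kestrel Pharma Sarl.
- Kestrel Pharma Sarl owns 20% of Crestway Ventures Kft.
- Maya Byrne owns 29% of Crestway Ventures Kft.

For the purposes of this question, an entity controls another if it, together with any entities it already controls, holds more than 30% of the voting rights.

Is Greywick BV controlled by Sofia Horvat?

Sofia holds 90% of Rowan, so Sofia controls Rowan.
Neither Sofia nor any entity Sofia controls holds any voting interest in Greywick.
So Sofia does not control Greywick.

No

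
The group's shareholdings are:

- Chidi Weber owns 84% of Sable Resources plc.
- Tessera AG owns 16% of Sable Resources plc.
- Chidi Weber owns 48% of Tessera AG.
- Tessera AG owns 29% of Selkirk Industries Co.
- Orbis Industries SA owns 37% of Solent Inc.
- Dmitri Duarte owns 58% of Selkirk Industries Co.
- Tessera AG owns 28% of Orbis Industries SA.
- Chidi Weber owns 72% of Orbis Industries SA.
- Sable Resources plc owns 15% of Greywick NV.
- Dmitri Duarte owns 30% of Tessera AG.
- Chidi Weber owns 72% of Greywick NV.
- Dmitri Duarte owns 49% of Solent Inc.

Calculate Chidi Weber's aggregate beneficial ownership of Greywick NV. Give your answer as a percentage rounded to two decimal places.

85.75%

Chidi reaches Greywick along 3 paths.
Direct stake: 72% = 72%.
Via Tessera → Sable: 48% × 16% × 15% = 1.152%.
Via Sable: 84% × 15% = 12.6%.
Total: 72% + 1.152% + 12.6% = 85.752%.
Rounded: 85.75%.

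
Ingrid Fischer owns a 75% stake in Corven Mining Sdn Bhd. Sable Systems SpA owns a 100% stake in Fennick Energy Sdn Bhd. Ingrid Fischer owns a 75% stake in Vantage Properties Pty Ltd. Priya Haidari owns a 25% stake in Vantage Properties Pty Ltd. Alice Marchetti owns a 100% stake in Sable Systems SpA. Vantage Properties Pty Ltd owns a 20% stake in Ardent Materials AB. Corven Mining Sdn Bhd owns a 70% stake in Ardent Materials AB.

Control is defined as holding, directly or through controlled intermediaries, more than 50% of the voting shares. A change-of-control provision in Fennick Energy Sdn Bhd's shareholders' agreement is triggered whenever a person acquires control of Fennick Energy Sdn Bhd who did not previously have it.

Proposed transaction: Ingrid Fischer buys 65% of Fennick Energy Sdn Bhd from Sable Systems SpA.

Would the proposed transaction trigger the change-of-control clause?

The purchase adds only to Ingrid's holdings (Sable's stake shrinks), so Ingrid is the only person who could newly come to control Fennick.
Ingrid holds 75% of Corven, so Ingrid controls Corven.
Ingrid holds 75% of Vantage, so Ingrid controls Vantage.
Vantage and Corven together hold 20% + 70% = 90% of Ardent, so Ingrid controls Ardent.
Neither Ingrid nor any entity Ingrid controls holds any voting interest in Fennick.
So before the transaction, Ingrid does not control Fennick.
After the purchase, Ingrid holds 65% of Fennick directly, and Sable's stake falls to 35%.
Ingrid holds 65% of Fennick, so Ingrid controls Fennick.
Ingrid did not control Fennick before and does after, so the clause is triggered.

Yes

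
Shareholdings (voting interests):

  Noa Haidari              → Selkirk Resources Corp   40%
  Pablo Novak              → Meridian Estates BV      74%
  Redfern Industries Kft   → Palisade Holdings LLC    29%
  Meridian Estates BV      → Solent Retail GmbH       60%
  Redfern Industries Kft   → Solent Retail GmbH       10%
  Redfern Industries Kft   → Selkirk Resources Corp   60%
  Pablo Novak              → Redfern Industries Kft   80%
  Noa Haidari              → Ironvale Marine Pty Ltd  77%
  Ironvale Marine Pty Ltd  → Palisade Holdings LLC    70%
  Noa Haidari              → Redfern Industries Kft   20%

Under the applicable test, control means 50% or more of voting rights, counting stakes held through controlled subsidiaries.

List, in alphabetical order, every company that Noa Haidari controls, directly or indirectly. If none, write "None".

Noa holds 77% of Ironvale, so Noa controls Ironvale.
Ironvale holds 70% of Palisade, so Noa controls Palisade.
No other company's threshold is met.

Ironvale Marine Pty Ltd, Palisade Holdings LLC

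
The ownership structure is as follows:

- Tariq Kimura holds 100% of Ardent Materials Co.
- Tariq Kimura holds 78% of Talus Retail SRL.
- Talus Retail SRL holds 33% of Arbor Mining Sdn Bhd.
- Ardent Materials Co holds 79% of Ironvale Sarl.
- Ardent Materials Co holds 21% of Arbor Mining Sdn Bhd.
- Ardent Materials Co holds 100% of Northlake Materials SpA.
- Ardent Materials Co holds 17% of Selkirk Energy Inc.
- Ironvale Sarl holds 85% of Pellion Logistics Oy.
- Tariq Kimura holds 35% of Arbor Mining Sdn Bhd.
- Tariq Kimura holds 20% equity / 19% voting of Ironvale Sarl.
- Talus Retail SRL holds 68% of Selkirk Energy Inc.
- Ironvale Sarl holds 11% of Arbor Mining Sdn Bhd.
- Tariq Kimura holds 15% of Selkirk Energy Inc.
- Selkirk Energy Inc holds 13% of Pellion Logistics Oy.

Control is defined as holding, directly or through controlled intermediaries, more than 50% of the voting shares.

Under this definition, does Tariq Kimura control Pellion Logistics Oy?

Tariq holds 100% of Ardent, so Tariq controls Ardent.
Ardent and Tariq together hold 79% + 19% = 98% of Ironvale, so Tariq controls Ironvale.
Tariq holds 78% of Talus, so Tariq controls Talus.
Tariq and Talus and Ardent together hold 15% + 68% + 17% = 100% of Selkirk, so Tariq controls Selkirk.
Selkirk and Ironvale together hold 13% + 85% = 98% of Pellion, so Tariq controls Pellion.

Yes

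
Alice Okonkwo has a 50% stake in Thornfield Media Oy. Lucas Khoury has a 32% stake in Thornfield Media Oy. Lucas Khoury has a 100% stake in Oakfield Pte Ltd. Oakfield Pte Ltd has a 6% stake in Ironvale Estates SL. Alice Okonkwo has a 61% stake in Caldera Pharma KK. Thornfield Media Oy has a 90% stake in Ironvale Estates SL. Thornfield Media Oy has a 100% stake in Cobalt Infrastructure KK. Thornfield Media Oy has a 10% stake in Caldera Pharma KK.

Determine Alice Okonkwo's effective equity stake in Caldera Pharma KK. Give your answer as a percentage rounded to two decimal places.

66.00%

Alice reaches Caldera along 2 paths.
Via Thornfield: 50% × 10% = 5%.
Direct stake: 61% = 61%.
Total: 5% + 61% = 66%.
Rounded: 66.00%.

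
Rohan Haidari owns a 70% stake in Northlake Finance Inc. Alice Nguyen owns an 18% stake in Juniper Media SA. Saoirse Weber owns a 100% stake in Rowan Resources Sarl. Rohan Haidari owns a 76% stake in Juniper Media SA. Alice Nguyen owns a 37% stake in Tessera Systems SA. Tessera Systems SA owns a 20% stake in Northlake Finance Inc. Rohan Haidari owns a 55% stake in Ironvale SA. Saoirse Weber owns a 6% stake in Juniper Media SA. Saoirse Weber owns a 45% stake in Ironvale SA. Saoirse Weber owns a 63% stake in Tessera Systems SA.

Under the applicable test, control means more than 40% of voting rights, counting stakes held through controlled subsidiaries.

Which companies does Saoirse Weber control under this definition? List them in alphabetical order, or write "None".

Ironvale SA, Rowan Resources Sarl, Tessera Systems SA

Saoirse holds 63% of Tessera, so Saoirse controls Tessera.
Saoirse holds 100% of Rowan, so Saoirse controls Rowan.
Saoirse holds 45% of Ironvale, so Saoirse controls Ironvale.
No other company's threshold is met.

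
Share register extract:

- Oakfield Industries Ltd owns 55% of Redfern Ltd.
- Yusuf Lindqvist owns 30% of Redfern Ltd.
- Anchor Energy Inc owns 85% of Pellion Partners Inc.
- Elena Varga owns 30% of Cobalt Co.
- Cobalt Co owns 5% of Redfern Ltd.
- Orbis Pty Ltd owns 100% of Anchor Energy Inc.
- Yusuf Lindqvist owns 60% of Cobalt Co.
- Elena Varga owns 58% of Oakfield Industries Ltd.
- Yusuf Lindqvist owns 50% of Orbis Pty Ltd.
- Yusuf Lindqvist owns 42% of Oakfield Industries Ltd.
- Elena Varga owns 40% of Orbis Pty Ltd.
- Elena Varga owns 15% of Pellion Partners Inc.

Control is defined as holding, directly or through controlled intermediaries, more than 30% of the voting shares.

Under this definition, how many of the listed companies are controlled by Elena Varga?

Elena holds 58% of Oakfield, so Elena controls Oakfield.
Oakfield holds 55% of Redfern, so Elena controls Redfern.
Elena holds 40% of Orbis, so Elena controls Orbis.
Orbis holds 100% of Anchor, so Elena controls Anchor.
Anchor and Elena together hold 85% + 15% = 100% of Pellion, so Elena controls Pellion.
No other company's threshold is met.
Elena controls 5 companies.

5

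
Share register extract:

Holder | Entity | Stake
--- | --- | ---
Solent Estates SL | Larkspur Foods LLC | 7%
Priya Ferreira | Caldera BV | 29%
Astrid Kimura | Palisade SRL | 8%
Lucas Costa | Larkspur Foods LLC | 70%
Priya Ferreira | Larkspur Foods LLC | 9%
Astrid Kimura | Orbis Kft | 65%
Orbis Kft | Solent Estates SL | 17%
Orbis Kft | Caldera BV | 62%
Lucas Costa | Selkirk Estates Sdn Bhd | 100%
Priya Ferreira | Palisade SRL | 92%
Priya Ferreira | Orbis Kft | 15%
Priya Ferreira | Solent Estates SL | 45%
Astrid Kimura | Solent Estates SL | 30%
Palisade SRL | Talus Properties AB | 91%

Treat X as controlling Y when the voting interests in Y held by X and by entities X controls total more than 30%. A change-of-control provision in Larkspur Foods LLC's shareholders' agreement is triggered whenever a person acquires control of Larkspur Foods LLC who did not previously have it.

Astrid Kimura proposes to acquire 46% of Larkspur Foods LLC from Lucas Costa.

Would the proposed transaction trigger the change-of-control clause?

Yes

The purchase adds only to Astrid's holdings (Lucas's stake shrinks), so Astrid is the only person who could newly come to control Larkspur.
Astrid holds 65% of Orbis, so Astrid controls Orbis.
Orbis and Astrid together hold 17% + 30% = 47% of Solent, so Astrid controls Solent.
Orbis holds 62% of Caldera, so Astrid controls Caldera.
In Larkspur, Astrid's side holds only 7%, not > 30%.
So before the transaction, Astrid does not control Larkspur.
After the purchase, Astrid holds 46% of Larkspur directly, and Lucas's stake falls to 24%.
Solent and Astrid together hold 7% + 46% = 53% of Larkspur, so Astrid controls Larkspur.
Astrid did not control Larkspur before and does after, so the clause is triggered.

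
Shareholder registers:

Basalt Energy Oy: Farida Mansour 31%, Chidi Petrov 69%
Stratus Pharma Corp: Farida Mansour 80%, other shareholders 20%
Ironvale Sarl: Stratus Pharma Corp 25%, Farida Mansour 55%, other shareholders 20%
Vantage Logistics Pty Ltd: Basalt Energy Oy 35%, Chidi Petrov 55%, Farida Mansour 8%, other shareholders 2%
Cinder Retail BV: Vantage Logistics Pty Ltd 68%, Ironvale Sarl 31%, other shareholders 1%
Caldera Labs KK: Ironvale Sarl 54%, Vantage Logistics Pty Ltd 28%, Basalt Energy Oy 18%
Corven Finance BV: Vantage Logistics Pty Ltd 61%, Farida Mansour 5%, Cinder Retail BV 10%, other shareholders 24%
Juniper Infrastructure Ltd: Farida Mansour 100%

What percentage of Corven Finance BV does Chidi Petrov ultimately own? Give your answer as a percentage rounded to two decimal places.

Chidi reaches Corven along 4 paths.
Via Basalt → Vantage: 69% × 35% × 61% = 14.7315%.
Via Vantage: 55% × 61% = 33.55%.
Via Basalt → Vantage → Cinder: 69% × 35% × 68% × 10% = 1.6422%.
Via Vantage → Cinder: 55% × 68% × 10% = 3.74%.
Total: 14.7315% + 33.55% + 1.6422% + 3.74% = 53.6637%.
Rounded: 53.66%.

53.66%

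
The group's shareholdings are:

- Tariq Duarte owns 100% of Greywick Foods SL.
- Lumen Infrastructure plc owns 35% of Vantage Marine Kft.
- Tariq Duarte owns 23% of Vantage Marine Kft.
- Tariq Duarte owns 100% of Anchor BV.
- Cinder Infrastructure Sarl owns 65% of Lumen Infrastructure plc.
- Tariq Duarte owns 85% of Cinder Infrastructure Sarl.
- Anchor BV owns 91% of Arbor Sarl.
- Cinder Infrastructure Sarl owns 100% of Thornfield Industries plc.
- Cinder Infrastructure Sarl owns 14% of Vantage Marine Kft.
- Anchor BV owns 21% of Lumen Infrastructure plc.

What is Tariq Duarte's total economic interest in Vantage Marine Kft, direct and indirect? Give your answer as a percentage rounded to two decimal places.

61.59%

Tariq reaches Vantage along 4 paths.
Direct stake: 23% = 23%.
Via Anchor → Lumen: 100% × 21% × 35% = 7.35%.
Via Cinder → Lumen: 85% × 65% × 35% = 19.3375%.
Via Cinder: 85% × 14% = 11.9%.
Total: 23% + 7.35% + 19.3375% + 11.9% = 61.5875%.
Rounded: 61.59%.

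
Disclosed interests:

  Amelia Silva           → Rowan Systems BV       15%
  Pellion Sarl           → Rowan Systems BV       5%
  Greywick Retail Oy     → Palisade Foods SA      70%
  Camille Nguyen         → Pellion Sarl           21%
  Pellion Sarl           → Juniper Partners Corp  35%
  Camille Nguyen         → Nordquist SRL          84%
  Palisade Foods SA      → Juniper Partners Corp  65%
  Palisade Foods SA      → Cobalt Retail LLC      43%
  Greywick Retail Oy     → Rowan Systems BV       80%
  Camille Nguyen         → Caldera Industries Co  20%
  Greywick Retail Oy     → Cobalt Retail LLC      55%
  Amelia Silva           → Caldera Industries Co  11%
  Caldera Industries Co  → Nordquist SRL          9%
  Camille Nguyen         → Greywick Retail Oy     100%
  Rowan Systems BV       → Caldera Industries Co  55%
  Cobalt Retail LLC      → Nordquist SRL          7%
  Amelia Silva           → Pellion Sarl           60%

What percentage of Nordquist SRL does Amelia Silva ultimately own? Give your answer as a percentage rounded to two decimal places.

1.88%

Amelia reaches Nordquist along 3 paths.
Via Rowan → Caldera: 15% × 55% × 9% = 0.7425%.
Via Pellion → Rowan → Caldera: 60% × 5% × 55% × 9% = 0.1485%.
Via Caldera: 11% × 9% = 0.99%.
Total: 0.7425% + 0.1485% + 0.99% = 1.881%.
Rounded: 1.88%.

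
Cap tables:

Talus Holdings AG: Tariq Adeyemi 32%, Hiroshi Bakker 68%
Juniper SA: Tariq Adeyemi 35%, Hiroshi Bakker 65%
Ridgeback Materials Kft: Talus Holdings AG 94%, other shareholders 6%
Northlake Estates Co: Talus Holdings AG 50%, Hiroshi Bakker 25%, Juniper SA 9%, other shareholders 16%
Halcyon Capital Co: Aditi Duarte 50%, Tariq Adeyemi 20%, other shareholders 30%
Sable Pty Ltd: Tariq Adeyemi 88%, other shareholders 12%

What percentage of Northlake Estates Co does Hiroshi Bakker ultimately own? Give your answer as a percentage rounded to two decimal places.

Hiroshi reaches Northlake along 3 paths.
Via Talus: 68% × 50% = 34%.
Direct stake: 25% = 25%.
Via Juniper: 65% × 9% = 5.85%.
Total: 34% + 25% + 5.85% = 64.85%.

64.85%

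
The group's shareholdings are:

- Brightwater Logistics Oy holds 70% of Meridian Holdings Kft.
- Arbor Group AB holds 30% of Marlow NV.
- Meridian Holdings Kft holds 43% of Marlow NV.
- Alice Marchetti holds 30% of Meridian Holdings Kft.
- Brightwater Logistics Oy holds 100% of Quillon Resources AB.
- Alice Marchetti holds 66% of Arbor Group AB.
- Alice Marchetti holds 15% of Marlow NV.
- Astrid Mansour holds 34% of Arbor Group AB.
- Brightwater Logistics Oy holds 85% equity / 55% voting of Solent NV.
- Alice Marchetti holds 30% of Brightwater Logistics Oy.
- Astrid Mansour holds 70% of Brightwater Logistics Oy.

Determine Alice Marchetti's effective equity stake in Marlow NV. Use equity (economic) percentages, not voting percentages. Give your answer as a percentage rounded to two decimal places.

Alice reaches Marlow along 4 paths.
Direct stake: 15% = 15%.
Via Meridian: 30% × 43% = 12.9%.
Via Brightwater → Meridian: 30% × 70% × 43% = 9.03%.
Via Arbor: 66% × 30% = 19.8%.
Total: 15% + 12.9% + 9.03% + 19.8% = 56.73%.

56.73%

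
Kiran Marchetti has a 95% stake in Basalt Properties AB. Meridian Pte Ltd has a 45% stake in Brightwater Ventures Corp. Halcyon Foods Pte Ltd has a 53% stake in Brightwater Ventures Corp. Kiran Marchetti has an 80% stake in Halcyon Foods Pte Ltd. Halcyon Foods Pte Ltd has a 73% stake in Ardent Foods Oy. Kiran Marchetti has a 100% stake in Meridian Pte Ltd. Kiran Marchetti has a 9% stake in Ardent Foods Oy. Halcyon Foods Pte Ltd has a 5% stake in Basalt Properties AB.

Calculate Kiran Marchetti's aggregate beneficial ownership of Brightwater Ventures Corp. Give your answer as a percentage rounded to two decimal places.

Kiran reaches Brightwater along 2 paths.
Via Meridian: 100% × 45% = 45%.
Via Halcyon: 80% × 53% = 42.4%.
Total: 45% + 42.4% = 87.4%.
Rounded: 87.40%.

87.40%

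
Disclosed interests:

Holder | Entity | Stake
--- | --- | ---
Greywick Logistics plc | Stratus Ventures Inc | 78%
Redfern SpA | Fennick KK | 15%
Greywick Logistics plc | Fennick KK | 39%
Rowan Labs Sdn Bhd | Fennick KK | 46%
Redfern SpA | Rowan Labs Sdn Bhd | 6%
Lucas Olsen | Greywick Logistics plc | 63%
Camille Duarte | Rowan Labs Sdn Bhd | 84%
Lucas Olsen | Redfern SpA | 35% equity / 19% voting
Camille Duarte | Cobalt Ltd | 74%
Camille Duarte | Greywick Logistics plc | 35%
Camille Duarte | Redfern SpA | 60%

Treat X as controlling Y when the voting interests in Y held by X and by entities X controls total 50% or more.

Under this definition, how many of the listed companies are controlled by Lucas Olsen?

Lucas holds 63% of Greywick, so Lucas controls Greywick.
Greywick holds 78% of Stratus, so Lucas controls Stratus.
No other company's threshold is met.
Lucas controls 2 companies.

2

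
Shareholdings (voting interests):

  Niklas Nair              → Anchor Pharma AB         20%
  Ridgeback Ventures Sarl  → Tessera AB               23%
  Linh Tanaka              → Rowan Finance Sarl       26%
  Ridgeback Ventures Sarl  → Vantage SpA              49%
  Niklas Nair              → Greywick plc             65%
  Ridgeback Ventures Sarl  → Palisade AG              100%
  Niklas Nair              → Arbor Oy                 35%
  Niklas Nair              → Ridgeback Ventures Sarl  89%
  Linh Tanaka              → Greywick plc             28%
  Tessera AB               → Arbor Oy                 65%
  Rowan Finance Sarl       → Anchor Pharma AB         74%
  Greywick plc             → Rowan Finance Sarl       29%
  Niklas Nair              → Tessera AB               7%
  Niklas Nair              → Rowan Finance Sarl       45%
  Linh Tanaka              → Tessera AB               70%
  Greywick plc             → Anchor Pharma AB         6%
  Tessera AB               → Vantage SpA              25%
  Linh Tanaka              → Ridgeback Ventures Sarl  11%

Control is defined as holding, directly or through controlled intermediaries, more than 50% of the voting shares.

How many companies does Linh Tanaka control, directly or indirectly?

Linh holds 70% of Tessera, so Linh controls Tessera.
Tessera holds 65% of Arbor, so Linh controls Arbor.
No other company's threshold is met.
Linh controls 2 companies.

2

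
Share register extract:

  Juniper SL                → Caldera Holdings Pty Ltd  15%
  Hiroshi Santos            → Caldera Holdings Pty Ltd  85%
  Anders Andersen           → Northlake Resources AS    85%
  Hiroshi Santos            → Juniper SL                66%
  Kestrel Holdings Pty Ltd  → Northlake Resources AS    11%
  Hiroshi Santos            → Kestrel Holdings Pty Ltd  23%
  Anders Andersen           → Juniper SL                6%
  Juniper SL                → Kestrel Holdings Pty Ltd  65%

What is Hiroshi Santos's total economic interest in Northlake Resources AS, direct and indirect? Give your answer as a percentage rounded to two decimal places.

Hiroshi reaches Northlake along 2 paths.
Via Juniper → Kestrel: 66% × 65% × 11% = 4.719%.
Via Kestrel: 23% × 11% = 2.53%.
Total: 4.719% + 2.53% = 7.249%.
Rounded: 7.25%.

7.25%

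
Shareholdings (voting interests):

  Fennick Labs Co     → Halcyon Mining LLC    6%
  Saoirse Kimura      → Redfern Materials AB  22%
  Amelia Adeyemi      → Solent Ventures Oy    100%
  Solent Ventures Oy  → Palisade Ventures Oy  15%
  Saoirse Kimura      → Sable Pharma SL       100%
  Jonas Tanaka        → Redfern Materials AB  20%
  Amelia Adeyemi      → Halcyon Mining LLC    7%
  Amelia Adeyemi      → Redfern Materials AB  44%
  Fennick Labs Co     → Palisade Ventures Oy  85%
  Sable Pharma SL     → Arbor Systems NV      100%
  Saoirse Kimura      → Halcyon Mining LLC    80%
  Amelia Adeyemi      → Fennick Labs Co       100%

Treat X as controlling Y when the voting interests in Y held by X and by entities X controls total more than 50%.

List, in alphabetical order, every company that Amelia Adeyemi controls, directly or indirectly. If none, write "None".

Amelia holds 100% of Fennick, so Amelia controls Fennick.
Amelia holds 100% of Solent, so Amelia controls Solent.
Solent and Fennick together hold 15% + 85% = 100% of Palisade, so Amelia controls Palisade.
No other company's threshold is met.

Fennick Labs Co, Palisade Ventures Oy, Solent Ventures Oy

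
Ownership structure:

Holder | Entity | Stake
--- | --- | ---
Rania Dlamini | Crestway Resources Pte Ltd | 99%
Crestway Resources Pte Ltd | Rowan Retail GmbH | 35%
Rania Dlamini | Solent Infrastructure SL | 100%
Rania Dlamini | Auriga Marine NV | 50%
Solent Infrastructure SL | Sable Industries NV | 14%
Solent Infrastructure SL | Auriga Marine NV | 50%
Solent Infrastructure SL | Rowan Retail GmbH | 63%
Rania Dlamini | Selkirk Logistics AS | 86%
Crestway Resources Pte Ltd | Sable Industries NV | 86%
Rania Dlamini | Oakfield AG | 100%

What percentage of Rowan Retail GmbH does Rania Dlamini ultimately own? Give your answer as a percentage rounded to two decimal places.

97.65%

Rania reaches Rowan along 2 paths.
Via Crestway: 99% × 35% = 34.65%.
Via Solent: 100% × 63% = 63%.
Total: 34.65% + 63% = 97.65%.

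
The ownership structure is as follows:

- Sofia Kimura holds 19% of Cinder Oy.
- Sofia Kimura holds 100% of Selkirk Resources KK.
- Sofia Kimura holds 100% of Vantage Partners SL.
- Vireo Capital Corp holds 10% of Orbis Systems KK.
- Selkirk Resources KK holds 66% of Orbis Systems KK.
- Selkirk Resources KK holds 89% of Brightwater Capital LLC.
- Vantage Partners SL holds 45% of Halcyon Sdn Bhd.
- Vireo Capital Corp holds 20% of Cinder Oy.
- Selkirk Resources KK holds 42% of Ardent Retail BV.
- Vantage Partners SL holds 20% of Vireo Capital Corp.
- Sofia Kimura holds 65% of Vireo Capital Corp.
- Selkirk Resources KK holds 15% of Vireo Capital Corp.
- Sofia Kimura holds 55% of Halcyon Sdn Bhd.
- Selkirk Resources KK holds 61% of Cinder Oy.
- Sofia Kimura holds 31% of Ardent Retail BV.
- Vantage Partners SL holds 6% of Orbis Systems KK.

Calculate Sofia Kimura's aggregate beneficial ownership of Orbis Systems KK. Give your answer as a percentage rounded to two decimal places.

Sofia reaches Orbis along 5 paths.
Via Vantage: 100% × 6% = 6%.
Via Vireo: 65% × 10% = 6.5%.
Via Selkirk → Vireo: 100% × 15% × 10% = 1.5%.
Via Vantage → Vireo: 100% × 20% × 10% = 2%.
Via Selkirk: 100% × 66% = 66%.
Total: 6% + 6.5% + 1.5% + 2% + 66% = 82%.
Rounded: 82.00%.

82.00%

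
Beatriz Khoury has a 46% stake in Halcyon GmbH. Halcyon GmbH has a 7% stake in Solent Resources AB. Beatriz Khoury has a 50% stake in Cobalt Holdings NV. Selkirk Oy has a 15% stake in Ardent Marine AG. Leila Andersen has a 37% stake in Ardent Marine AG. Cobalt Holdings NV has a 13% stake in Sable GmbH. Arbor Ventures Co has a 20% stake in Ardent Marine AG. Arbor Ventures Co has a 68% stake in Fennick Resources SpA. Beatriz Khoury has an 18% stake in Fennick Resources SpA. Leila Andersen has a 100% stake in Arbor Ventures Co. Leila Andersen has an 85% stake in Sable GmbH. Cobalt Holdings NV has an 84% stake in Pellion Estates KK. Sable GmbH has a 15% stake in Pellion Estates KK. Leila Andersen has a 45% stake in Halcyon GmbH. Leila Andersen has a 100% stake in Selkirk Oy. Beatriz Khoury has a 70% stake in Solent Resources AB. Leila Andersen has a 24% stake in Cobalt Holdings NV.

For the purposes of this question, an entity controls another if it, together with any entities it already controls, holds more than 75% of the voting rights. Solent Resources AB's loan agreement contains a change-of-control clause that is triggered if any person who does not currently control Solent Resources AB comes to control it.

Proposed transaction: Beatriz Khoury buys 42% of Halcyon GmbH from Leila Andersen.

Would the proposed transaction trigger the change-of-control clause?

The purchase adds only to Beatriz's holdings (Leila's stake shrinks), so Beatriz is the only person who could newly come to control Solent.
Beatriz's largest direct stake is 70% in Solent, which does not meet the threshold, so Beatriz controls no company.
In Solent, Beatriz's side holds only 70%, not > 75%.
So before the transaction, Beatriz does not control Solent.
After the purchase, Beatriz's direct stake in Halcyon rises to 46% + 42% = 88%, and Leila's stake falls to 3%.
Beatriz holds 88% of Halcyon, so Beatriz controls Halcyon.
Beatriz and Halcyon together hold 70% + 7% = 77% of Solent, so Beatriz controls Solent.
Beatriz did not control Solent before and does after, so the clause is triggered.

Yes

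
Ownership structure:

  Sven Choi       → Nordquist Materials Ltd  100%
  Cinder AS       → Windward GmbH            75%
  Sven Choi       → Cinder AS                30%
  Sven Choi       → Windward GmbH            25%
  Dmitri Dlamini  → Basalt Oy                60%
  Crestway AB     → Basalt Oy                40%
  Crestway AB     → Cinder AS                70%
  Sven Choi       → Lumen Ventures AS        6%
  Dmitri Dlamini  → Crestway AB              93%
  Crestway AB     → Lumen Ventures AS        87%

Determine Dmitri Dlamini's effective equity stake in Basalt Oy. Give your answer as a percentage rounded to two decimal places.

97.20%

Dmitri reaches Basalt along 2 paths.
Via Crestway: 93% × 40% = 37.2%.
Direct stake: 60% = 60%.
Total: 37.2% + 60% = 97.2%.
Rounded: 97.20%.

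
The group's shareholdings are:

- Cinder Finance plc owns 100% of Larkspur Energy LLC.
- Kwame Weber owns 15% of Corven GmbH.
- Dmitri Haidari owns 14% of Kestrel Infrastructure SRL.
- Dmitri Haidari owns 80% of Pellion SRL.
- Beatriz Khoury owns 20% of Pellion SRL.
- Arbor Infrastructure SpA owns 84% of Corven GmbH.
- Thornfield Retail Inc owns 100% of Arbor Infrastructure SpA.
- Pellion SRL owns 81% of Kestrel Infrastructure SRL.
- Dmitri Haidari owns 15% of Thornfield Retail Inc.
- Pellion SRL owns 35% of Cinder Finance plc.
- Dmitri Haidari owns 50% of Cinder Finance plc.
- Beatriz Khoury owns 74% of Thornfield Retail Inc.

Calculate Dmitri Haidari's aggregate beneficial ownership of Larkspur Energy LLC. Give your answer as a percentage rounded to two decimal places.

78.00%

Dmitri reaches Larkspur along 2 paths.
Via Pellion → Cinder: 80% × 35% × 100% = 28%.
Via Cinder: 50% × 100% = 50%.
Total: 28% + 50% = 78%.
Rounded: 78.00%.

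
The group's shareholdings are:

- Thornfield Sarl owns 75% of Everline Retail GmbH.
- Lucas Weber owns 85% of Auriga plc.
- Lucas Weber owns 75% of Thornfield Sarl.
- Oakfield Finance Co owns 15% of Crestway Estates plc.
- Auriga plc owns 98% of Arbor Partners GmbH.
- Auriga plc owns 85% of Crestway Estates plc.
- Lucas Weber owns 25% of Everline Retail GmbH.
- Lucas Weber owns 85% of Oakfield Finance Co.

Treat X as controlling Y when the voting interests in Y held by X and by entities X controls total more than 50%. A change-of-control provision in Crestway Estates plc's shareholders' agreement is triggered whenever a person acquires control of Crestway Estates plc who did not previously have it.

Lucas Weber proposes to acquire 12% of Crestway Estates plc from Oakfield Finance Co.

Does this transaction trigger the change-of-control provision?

No

The purchase adds only to Lucas's holdings (Oakfield's stake shrinks), so Lucas is the only person who could newly come to control Crestway.
Lucas holds 85% of Oakfield, so Lucas controls Oakfield.
Lucas holds 85% of Auriga, so Lucas controls Auriga.
Oakfield and Auriga together hold 15% + 85% = 100% of Crestway, so Lucas controls Crestway.
So Lucas already controls Crestway before the transaction.
After the purchase, Lucas holds 12% of Crestway directly, and Oakfield's stake falls to 3%.
Lucas controlled Crestway already, so this is not a new person acquiring control; every other person's position is unchanged or reduced.
No new person acquires control, so the clause is not triggered.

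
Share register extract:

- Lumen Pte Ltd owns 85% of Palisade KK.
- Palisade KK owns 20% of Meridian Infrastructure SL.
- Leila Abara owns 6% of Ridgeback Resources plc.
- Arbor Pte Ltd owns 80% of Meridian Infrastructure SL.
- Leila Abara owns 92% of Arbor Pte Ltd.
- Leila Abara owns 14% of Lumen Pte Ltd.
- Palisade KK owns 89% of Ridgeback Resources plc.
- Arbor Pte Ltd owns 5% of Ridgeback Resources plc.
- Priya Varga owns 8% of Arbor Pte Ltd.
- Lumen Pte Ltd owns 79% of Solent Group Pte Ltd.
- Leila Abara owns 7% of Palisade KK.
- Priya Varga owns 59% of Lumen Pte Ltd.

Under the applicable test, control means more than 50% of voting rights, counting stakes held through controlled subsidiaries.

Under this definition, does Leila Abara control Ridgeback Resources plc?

Leila holds 92% of Arbor, so Leila controls Arbor.
Arbor holds 80% of Meridian, so Leila controls Meridian.
In Ridgeback, Leila's side holds only 5% + 6% = 11%, not > 50%.
So Leila does not control Ridgeback.

No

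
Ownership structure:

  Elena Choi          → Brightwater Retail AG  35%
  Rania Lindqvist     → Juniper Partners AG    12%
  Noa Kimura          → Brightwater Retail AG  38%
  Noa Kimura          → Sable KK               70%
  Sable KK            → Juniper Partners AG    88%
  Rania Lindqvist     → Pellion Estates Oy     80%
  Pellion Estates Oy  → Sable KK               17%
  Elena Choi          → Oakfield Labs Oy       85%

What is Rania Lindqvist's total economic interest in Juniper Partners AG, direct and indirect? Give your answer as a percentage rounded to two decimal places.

Rania reaches Juniper along 2 paths.
Direct stake: 12% = 12%.
Via Pellion → Sable: 80% × 17% × 88% = 11.968%.
Total: 12% + 11.968% = 23.968%.
Rounded: 23.97%.

23.97%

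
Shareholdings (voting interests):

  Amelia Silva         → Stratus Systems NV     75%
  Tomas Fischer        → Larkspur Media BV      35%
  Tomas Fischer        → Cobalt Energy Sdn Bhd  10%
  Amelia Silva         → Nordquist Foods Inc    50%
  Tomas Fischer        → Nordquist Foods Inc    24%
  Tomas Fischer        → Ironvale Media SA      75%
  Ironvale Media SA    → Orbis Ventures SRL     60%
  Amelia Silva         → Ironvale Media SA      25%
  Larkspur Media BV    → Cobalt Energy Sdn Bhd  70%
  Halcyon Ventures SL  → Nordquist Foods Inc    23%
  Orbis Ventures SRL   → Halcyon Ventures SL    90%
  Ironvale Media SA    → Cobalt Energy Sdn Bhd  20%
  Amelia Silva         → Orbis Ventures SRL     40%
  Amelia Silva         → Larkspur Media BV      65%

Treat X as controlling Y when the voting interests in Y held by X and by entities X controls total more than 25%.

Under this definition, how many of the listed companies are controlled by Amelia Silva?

6

Amelia holds 65% of Larkspur, so Amelia controls Larkspur.
Amelia holds 75% of Stratus, so Amelia controls Stratus.
Amelia holds 40% of Orbis, so Amelia controls Orbis.
Orbis holds 90% of Halcyon, so Amelia controls Halcyon.
Larkspur holds 70% of Cobalt, so Amelia controls Cobalt.
Halcyon and Amelia together hold 23% + 50% = 73% of Nordquist, so Amelia controls Nordquist.
No other company's threshold is met.
Amelia controls 6 companies.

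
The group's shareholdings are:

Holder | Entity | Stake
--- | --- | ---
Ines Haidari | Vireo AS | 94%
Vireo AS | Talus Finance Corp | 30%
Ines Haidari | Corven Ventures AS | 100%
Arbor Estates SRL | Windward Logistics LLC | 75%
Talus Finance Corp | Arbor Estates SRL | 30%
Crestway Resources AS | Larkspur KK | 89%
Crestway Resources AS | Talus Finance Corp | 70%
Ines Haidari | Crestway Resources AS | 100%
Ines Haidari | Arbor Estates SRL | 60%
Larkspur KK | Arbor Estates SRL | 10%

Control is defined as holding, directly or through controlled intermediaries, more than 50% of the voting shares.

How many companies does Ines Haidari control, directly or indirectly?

Ines holds 94% of Vireo, so Ines controls Vireo.
Ines holds 100% of Crestway, so Ines controls Crestway.
Vireo and Crestway together hold 30% + 70% = 100% of Talus, so Ines controls Talus.
Crestway holds 89% of Larkspur, so Ines controls Larkspur.
Larkspur and Ines and Talus together hold 10% + 60% + 30% = 100% of Arbor, so Ines controls Arbor.
Arbor holds 75% of Windward, so Ines controls Windward.
Ines holds 100% of Corven, so Ines controls Corven.
Ines controls 7 companies.

7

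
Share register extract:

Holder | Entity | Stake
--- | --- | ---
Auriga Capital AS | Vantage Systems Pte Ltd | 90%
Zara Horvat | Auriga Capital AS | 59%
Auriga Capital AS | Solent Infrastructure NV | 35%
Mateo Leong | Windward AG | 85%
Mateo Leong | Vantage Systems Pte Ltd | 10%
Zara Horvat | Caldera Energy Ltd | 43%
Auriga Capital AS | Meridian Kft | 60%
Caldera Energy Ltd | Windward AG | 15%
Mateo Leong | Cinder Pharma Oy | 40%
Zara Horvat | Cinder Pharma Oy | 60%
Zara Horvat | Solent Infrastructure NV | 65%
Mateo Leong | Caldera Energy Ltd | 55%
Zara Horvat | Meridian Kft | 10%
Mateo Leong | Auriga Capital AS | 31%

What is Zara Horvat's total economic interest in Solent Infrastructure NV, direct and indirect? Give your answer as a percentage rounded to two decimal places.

Zara reaches Solent along 2 paths.
Direct stake: 65% = 65%.
Via Auriga: 59% × 35% = 20.65%.
Total: 65% + 20.65% = 85.65%.

85.65%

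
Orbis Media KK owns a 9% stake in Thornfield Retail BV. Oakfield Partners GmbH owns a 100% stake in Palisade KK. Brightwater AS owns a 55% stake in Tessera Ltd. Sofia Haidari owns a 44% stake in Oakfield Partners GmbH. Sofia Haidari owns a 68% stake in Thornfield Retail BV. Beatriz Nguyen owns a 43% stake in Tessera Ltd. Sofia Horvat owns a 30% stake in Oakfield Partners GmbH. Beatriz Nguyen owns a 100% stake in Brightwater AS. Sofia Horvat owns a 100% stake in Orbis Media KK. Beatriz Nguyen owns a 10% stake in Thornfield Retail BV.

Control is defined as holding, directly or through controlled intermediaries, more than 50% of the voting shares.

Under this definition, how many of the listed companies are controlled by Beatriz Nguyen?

Beatriz holds 100% of Brightwater, so Beatriz controls Brightwater.
Beatriz and Brightwater together hold 43% + 55% = 98% of Tessera, so Beatriz controls Tessera.
No other company's threshold is met.
Beatriz controls 2 companies.

2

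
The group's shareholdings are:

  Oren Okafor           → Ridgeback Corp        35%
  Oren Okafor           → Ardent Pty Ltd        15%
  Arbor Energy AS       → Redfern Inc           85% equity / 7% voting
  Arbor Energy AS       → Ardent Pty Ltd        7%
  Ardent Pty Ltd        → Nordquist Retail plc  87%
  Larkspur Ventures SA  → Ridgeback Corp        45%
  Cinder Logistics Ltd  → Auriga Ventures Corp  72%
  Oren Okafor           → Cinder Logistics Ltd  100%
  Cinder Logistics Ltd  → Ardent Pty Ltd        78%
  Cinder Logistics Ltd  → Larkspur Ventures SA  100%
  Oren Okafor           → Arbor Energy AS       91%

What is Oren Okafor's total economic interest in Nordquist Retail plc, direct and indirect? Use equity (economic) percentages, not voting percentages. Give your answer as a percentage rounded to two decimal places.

86.45%

Oren reaches Nordquist along 3 paths.
Via Arbor → Ardent: 91% × 7% × 87% = 5.5419%.
Via Ardent: 15% × 87% = 13.05%.
Via Cinder → Ardent: 100% × 78% × 87% = 67.86%.
Total: 5.5419% + 13.05% + 67.86% = 86.4519%.
Rounded: 86.45%.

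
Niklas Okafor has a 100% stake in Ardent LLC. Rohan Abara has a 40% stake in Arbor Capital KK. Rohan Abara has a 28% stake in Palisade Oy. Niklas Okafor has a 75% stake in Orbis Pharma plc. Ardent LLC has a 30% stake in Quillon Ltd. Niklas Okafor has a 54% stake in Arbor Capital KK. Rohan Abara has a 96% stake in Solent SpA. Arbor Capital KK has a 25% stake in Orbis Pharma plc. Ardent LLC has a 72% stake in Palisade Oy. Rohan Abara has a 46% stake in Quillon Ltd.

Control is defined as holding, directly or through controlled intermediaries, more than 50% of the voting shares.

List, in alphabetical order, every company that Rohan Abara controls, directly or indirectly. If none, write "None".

Solent SpA

Rohan holds 96% of Solent, so Rohan controls Solent.
No other company's threshold is met.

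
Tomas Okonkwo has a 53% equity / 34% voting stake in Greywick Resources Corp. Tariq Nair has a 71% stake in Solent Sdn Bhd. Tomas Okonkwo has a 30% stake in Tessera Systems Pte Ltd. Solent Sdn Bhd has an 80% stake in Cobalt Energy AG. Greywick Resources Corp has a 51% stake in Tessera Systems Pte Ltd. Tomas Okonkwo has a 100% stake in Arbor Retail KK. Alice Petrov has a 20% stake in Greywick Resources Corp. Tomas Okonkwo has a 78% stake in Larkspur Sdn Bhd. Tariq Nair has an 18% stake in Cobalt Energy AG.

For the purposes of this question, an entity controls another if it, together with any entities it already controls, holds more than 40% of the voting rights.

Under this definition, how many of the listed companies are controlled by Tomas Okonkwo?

Tomas holds 78% of Larkspur, so Tomas controls Larkspur.
Tomas holds 100% of Arbor, so Tomas controls Arbor.
No other company's threshold is met.
Tomas controls 2 companies.

2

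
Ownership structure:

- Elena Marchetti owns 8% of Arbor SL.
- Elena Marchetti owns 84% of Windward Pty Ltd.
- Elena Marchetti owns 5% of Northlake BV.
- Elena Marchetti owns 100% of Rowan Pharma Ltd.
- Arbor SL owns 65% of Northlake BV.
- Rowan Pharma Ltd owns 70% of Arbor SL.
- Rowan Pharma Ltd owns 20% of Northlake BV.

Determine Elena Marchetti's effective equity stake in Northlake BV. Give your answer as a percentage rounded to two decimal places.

75.70%

Elena reaches Northlake along 4 paths.
Via Rowan → Arbor: 100% × 70% × 65% = 45.5%.
Via Arbor: 8% × 65% = 5.2%.
Via Rowan: 100% × 20% = 20%.
Direct stake: 5% = 5%.
Total: 45.5% + 5.2% + 20% + 5% = 75.7%.
Rounded: 75.70%.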